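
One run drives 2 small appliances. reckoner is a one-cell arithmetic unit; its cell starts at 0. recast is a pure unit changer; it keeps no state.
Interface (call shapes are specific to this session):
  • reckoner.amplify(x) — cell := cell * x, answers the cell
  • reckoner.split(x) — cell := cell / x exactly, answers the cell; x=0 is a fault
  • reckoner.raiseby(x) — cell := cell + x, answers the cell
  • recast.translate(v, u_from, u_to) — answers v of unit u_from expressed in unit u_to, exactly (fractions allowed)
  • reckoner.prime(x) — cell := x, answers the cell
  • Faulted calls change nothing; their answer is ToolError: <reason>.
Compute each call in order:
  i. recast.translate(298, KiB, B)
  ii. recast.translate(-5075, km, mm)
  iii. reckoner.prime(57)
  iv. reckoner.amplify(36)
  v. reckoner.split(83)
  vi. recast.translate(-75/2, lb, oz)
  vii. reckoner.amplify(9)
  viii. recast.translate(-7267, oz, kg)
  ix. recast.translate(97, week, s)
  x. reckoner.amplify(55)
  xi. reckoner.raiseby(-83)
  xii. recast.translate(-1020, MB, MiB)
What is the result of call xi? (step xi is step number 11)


% translate v: 298 u_from: KiB u_to: B
[out] 305152
% translate v: -5075 u_from: km u_to: mm
[out] -5075000000
% prime x: 57
[out] 57
% amplify x: 36
[out] 2052
% split x: 83
[out] 2052/83
% translate v: -75/2 u_from: lb u_to: oz
[out] -600
% amplify x: 9
[out] 18468/83
% translate v: -7267 u_from: oz u_to: kg
[out] -329625575279/1600000000
% translate v: 97 u_from: week u_to: s
[out] 58665600
% amplify x: 55
[out] 1015740/83
% raiseby x: -83
[out] 1008851/83
% translate v: -1020 u_from: MB u_to: MiB
[out] -3984375/4096

Answer: 1008851/83


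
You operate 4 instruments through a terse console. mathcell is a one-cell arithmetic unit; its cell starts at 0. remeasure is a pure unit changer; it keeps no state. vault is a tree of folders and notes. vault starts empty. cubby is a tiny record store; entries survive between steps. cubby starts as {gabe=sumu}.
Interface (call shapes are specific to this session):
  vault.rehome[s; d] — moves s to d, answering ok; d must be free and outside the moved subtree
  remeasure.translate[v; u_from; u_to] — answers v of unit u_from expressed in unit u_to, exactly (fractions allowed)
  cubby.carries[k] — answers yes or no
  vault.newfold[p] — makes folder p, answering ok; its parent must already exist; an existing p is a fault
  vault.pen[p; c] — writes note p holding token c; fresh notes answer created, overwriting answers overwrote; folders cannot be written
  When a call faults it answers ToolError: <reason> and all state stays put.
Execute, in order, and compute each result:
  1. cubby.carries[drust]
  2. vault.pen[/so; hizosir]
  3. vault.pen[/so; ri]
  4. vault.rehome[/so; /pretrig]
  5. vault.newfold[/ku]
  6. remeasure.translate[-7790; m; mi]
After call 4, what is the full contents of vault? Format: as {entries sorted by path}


Answer: {pretrig=ri}

Derivation:
~$ cubby.carries k=drust
[out] no
~$ vault.pen p=/so c=hizosir
[out] created
~$ vault.pen p=/so c=ri
[out] overwrote
~$ vault.rehome s=/so d=/pretrig
[out] ok
~$ vault.newfold p=/ku
[out] ok
~$ remeasure.translate v=-7790 u_from=m u_to=mi
[out] -486875/100584


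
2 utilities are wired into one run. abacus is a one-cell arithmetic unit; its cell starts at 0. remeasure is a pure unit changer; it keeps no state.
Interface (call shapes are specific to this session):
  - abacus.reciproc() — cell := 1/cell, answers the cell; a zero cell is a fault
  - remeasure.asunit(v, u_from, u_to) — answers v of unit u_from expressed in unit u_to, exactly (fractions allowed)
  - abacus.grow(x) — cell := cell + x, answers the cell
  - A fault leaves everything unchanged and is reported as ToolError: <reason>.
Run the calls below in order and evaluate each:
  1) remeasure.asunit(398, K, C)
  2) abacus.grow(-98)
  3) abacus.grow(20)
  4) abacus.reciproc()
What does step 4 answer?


Answer: -1/78

Derivation:
> remeasure.asunit v: 398 u_from: K u_to: C
[out] 2497/20
> abacus.grow x: -98
[out] -98
> abacus.grow x: 20
[out] -78
> abacus.reciproc
[out] -1/78


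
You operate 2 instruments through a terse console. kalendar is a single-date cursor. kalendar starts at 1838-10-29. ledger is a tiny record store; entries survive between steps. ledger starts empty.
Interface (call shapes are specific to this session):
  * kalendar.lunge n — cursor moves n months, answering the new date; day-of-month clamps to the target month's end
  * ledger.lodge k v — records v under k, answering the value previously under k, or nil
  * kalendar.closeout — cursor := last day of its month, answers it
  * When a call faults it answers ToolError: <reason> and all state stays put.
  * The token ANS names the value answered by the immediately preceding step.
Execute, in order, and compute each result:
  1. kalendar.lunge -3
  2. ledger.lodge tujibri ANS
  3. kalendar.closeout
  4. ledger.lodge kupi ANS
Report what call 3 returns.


==> kalendar.lunge(-3)
<== 1838-07-29
==> ledger.lodge(tujibri, ANS)
<== nil
==> kalendar.closeout()
<== 1838-07-31
==> ledger.lodge(kupi, ANS)
<== nil

Answer: 1838-07-31


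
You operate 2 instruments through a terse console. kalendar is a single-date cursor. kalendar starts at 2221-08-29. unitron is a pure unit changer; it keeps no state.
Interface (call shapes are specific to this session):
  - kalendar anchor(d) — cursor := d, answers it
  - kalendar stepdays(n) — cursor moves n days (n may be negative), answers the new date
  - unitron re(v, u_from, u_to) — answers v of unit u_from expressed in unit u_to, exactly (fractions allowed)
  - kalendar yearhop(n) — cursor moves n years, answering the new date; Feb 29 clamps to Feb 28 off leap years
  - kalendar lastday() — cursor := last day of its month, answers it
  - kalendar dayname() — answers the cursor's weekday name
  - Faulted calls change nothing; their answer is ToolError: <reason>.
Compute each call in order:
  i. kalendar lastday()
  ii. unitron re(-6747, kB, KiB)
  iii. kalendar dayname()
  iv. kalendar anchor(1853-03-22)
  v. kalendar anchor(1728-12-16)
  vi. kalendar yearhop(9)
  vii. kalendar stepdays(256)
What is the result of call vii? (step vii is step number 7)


Answer: 1738-08-29

Derivation:
Step: kalendar lastday[]
Result: 2221-08-31
Step: unitron re[v='-6747'; u_from='kB'; u_to='KiB']
Result: -843375/128
Step: kalendar dayname[]
Result: Friday
Step: kalendar anchor[d='1853-03-22']
Result: 1853-03-22
Step: kalendar anchor[d='1728-12-16']
Result: 1728-12-16
Step: kalendar yearhop[n='9']
Result: 1737-12-16
Step: kalendar stepdays[n='256']
Result: 1738-08-29


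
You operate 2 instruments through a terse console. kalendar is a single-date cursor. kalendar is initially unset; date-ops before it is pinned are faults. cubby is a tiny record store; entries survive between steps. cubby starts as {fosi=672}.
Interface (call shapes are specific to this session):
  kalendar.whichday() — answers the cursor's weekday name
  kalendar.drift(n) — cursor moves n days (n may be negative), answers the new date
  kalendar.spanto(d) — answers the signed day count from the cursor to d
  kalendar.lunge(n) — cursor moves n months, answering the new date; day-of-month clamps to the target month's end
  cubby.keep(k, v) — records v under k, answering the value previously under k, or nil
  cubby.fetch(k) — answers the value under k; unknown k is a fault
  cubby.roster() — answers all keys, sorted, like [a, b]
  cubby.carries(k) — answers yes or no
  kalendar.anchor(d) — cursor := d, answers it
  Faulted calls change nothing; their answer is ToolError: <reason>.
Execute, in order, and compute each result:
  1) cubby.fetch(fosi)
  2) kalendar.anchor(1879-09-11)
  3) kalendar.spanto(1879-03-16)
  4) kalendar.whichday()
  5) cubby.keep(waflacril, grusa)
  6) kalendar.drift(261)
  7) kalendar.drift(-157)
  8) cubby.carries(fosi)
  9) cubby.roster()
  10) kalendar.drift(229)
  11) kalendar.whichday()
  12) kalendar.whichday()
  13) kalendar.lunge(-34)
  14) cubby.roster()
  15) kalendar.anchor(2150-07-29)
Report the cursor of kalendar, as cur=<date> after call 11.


→ fetch(k='fosi')
← 672
→ anchor(d='1879-09-11')
← 1879-09-11
→ spanto(d='1879-03-16')
← -179
→ whichday()
← Thursday
→ keep(k='waflacril', v='grusa')
← nil
→ drift(n='261')
← 1880-05-29
→ drift(n='-157')
← 1879-12-24
→ carries(k='fosi')
← yes
→ roster()
← [fosi, waflacril]
→ drift(n='229')
← 1880-08-09
→ whichday()
← Monday
→ whichday()
← Monday
→ lunge(n='-34')
← 1877-10-09
→ roster()
← [fosi, waflacril]
→ anchor(d='2150-07-29')
← 2150-07-29

Answer: cur=1880-08-09


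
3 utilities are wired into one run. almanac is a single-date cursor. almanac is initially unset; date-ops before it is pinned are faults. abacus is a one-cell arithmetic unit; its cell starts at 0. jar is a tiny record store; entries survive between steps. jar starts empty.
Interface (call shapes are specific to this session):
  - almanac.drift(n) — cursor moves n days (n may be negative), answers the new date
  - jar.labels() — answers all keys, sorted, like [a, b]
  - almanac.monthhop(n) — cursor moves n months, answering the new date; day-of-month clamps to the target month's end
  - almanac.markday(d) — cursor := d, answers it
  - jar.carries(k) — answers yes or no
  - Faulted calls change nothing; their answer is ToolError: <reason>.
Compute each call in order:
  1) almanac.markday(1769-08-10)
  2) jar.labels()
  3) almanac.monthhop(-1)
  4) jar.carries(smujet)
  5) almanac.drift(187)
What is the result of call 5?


# almanac.markday(d='1769-08-10') => 1769-08-10
# jar.labels() => []
# almanac.monthhop(n='-1') => 1769-07-10
# jar.carries(k='smujet') => no
# almanac.drift(n='187') => 1770-01-13

Answer: 1770-01-13


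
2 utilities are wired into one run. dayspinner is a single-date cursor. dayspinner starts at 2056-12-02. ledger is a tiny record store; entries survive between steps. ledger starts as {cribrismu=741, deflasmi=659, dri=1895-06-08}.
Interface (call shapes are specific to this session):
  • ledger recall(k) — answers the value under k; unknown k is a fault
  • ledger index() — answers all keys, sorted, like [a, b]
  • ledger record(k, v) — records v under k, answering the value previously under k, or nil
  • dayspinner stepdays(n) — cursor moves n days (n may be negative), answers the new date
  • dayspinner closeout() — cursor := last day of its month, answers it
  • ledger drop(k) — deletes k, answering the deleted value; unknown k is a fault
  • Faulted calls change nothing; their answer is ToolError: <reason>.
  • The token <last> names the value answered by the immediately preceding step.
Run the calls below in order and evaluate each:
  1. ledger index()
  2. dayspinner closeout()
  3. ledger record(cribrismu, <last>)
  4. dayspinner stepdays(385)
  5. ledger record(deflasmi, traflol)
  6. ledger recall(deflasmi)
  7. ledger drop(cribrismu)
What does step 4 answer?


Answer: 2058-01-20

Derivation:
==> ledger index()
<== [cribrismu, deflasmi, dri]
==> dayspinner closeout()
<== 2056-12-31
==> ledger record(k='cribrismu', v='<last>')
<== 741
==> dayspinner stepdays(n='385')
<== 2058-01-20
==> ledger record(k='deflasmi', v='traflol')
<== 659
==> ledger recall(k='deflasmi')
<== traflol
==> ledger drop(k='cribrismu')
<== 2056-12-31


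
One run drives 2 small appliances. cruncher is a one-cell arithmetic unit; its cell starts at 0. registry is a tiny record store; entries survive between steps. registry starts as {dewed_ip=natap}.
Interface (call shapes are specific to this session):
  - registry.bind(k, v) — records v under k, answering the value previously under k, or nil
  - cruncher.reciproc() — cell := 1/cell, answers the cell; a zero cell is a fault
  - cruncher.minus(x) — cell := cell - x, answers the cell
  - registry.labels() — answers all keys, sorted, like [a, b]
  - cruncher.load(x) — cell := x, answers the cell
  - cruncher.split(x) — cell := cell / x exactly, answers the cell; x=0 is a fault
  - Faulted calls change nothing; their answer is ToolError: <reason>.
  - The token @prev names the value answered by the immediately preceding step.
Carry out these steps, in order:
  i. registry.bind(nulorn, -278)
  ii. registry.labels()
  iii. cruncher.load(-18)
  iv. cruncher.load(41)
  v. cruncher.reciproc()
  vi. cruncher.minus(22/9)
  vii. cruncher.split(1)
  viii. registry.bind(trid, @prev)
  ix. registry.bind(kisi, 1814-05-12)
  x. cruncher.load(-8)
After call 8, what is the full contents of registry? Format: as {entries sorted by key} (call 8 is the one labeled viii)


# 1. registry.bind(k: nulorn, v: -278) -> nil
# 2. registry.labels() -> [dewed_ip, nulorn]
# 3. cruncher.load(x: -18) -> -18
# 4. cruncher.load(x: 41) -> 41
# 5. cruncher.reciproc() -> 1/41
# 6. cruncher.minus(x: 22/9) -> -893/369
# 7. cruncher.split(x: 1) -> -893/369
# 8. registry.bind(k: trid, v: @prev) -> nil
# 9. registry.bind(k: kisi, v: 1814-05-12) -> nil
# 10. cruncher.load(x: -8) -> -8

Answer: {dewed_ip=natap, nulorn=-278, trid=-893/369}


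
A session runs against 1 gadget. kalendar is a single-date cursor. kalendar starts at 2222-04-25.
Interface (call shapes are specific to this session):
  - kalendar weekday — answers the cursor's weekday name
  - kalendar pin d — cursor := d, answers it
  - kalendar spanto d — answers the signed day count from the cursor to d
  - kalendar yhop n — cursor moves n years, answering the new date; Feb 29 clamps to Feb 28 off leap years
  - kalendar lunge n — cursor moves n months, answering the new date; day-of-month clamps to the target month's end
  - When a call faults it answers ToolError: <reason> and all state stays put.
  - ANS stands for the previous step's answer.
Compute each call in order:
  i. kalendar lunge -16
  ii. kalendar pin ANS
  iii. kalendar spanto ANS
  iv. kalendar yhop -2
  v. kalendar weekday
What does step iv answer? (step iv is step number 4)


Answer: 2218-12-25

Derivation:
Act: kalendar lunge[n: -16]
Obs: 2220-12-25
Act: kalendar pin[d: ANS]
Obs: 2220-12-25
Act: kalendar spanto[d: ANS]
Obs: 0
Act: kalendar yhop[n: -2]
Obs: 2218-12-25
Act: kalendar weekday[]
Obs: Friday


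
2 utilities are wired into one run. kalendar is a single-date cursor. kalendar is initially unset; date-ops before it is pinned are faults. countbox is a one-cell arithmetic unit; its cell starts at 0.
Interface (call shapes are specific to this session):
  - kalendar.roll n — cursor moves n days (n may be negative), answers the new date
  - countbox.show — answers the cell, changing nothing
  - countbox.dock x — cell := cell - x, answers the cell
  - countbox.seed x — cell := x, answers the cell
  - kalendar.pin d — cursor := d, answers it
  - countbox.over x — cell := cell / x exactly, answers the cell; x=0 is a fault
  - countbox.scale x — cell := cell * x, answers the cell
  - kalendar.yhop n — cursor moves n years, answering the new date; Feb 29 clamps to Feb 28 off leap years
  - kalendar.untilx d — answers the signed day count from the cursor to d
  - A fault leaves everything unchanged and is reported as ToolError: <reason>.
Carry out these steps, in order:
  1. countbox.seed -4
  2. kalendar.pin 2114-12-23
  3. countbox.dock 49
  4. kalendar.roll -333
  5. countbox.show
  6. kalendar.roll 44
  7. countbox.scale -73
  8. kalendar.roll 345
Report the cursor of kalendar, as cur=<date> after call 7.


Invoking countbox.seed on x: -4: -4.
Then kalendar.pin on d: 2114-12-23, giving 2114-12-23.
I try countbox.dock on x: 49, and see -53.
I invoke kalendar.roll on n: -333, and see 2114-01-24.
Invoking countbox.show, giving -53.
Invoking kalendar.roll on n: 44, and see 2114-03-09.
I use countbox.scale on x: -73, and see 3869.
Invoking kalendar.roll on n: 345, which returns 2115-02-17.

Answer: cur=2114-03-09


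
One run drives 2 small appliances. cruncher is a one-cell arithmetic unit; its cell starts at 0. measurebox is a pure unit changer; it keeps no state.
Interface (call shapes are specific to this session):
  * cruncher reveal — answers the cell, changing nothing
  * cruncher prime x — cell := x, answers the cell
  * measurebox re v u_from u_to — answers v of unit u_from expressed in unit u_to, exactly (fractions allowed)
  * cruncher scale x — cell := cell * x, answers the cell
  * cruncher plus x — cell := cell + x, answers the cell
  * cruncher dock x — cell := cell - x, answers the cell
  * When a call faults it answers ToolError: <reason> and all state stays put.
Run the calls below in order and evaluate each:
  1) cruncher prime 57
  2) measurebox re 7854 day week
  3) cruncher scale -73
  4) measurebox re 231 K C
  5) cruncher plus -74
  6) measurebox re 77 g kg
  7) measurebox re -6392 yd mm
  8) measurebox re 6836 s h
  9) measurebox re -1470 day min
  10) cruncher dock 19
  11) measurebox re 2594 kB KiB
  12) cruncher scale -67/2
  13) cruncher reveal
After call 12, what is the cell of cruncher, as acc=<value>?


Answer: acc=142509

Derivation:
==> cruncher prime(x→57)
<== 57
==> measurebox re(v→7854, u_from→day, u_to→week)
<== 1122
==> cruncher scale(x→-73)
<== -4161
==> measurebox re(v→231, u_from→K, u_to→C)
<== -843/20
==> cruncher plus(x→-74)
<== -4235
==> measurebox re(v→77, u_from→g, u_to→kg)
<== 77/1000
==> measurebox re(v→-6392, u_from→yd, u_to→mm)
<== -29224224/5
==> measurebox re(v→6836, u_from→s, u_to→h)
<== 1709/900
==> measurebox re(v→-1470, u_from→day, u_to→min)
<== -2116800
==> cruncher dock(x→19)
<== -4254
==> measurebox re(v→2594, u_from→kB, u_to→KiB)
<== 162125/64
==> cruncher scale(x→-67/2)
<== 142509
==> cruncher reveal()
<== 142509


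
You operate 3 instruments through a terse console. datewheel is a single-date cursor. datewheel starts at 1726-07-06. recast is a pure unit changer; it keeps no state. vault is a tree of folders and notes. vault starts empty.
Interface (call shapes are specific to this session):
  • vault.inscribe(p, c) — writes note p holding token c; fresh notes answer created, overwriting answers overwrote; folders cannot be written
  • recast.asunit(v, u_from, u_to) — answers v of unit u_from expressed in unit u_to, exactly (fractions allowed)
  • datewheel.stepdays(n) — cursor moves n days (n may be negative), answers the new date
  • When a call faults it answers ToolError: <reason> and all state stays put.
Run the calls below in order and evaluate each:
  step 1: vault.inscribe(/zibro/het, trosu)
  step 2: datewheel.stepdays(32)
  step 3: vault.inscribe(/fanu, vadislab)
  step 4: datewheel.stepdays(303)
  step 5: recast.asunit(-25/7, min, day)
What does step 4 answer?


Do: inscribe[p: /zibro/het; c: trosu]
See: ToolError: no parent
Do: stepdays[n: 32]
See: 1726-08-07
Do: inscribe[p: /fanu; c: vadislab]
See: created
Do: stepdays[n: 303]
See: 1727-06-06
Do: asunit[v: -25/7; u_from: min; u_to: day]
See: -5/2016

Answer: 1727-06-06


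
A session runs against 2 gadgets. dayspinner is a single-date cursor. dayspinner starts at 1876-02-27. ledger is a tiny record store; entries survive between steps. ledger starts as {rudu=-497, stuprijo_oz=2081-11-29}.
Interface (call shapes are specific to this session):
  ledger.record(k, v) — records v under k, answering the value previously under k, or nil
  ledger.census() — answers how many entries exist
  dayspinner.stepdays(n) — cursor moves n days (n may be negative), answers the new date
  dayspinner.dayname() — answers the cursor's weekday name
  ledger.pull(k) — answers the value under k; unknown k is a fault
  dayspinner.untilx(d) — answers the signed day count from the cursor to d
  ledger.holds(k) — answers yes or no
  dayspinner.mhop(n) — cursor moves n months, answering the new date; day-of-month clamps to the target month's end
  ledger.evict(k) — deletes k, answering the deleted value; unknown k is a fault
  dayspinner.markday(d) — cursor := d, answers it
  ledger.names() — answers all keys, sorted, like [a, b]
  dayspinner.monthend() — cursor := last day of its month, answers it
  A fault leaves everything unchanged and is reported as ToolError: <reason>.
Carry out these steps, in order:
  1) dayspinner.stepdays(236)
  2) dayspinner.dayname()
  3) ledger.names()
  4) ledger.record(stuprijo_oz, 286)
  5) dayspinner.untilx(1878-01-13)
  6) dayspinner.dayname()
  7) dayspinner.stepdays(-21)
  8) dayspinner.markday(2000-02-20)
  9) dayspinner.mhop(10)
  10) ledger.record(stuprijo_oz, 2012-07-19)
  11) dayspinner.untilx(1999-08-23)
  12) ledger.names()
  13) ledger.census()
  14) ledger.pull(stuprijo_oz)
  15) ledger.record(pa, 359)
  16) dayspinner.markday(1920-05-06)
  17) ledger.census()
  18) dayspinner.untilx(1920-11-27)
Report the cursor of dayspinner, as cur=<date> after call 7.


CALL stepdays[n='236']
RET  1876-10-20
CALL dayname[]
RET  Friday
CALL names[]
RET  [rudu, stuprijo_oz]
CALL record[k='stuprijo_oz'; v='286']
RET  2081-11-29
CALL untilx[d='1878-01-13']
RET  450
CALL dayname[]
RET  Friday
CALL stepdays[n='-21']
RET  1876-09-29
CALL markday[d='2000-02-20']
RET  2000-02-20
CALL mhop[n='10']
RET  2000-12-20
CALL record[k='stuprijo_oz'; v='2012-07-19']
RET  286
CALL untilx[d='1999-08-23']
RET  -485
CALL names[]
RET  [rudu, stuprijo_oz]
CALL census[]
RET  2
CALL pull[k='stuprijo_oz']
RET  2012-07-19
CALL record[k='pa'; v='359']
RET  nil
CALL markday[d='1920-05-06']
RET  1920-05-06
CALL census[]
RET  3
CALL untilx[d='1920-11-27']
RET  205

Answer: cur=1876-09-29


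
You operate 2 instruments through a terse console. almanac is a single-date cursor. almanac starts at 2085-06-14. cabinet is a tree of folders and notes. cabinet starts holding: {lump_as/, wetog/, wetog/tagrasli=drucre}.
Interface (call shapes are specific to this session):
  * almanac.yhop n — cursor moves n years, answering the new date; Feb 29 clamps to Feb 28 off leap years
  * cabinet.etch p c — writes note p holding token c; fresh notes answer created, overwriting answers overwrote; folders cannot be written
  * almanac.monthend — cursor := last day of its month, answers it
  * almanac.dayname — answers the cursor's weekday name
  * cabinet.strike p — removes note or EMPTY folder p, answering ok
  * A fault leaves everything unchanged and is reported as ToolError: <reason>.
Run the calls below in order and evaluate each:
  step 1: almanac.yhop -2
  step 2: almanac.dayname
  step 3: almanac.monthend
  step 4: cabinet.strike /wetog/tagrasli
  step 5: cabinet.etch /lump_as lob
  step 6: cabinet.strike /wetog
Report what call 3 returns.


Answer: 2083-06-30

Derivation:
// 1. almanac.yhop(n='-2') => 2083-06-14
// 2. almanac.dayname() => Monday
// 3. almanac.monthend() => 2083-06-30
// 4. cabinet.strike(p='/wetog/tagrasli') => ok
// 5. cabinet.etch(p='/lump_as', c='lob') => ToolError: is a directory
// 6. cabinet.strike(p='/wetog') => ok


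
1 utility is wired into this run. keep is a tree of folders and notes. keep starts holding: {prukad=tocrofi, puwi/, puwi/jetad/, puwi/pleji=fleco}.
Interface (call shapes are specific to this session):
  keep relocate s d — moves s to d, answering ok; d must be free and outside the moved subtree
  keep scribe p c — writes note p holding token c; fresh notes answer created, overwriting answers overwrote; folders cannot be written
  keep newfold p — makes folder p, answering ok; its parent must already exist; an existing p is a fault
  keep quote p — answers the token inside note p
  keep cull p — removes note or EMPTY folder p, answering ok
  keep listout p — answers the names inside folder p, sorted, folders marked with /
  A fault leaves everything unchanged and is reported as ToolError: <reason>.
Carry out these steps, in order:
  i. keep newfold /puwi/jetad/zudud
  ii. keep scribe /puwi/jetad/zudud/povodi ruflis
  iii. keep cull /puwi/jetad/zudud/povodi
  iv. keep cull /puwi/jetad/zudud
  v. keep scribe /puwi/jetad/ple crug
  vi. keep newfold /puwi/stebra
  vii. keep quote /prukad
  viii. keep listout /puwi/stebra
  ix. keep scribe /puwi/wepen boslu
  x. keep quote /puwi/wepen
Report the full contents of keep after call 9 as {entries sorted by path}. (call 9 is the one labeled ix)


Answer: {prukad=tocrofi, puwi/, puwi/jetad/, puwi/jetad/ple=crug, puwi/pleji=fleco, puwi/stebra/, puwi/wepen=boslu}

Derivation:
Act: keep newfold[/puwi/jetad/zudud]
Obs: ok
Act: keep scribe[/puwi/jetad/zudud/povodi; ruflis]
Obs: created
Act: keep cull[/puwi/jetad/zudud/povodi]
Obs: ok
Act: keep cull[/puwi/jetad/zudud]
Obs: ok
Act: keep scribe[/puwi/jetad/ple; crug]
Obs: created
Act: keep newfold[/puwi/stebra]
Obs: ok
Act: keep quote[/prukad]
Obs: tocrofi
Act: keep listout[/puwi/stebra]
Obs: []
Act: keep scribe[/puwi/wepen; boslu]
Obs: created
Act: keep quote[/puwi/wepen]
Obs: boslu


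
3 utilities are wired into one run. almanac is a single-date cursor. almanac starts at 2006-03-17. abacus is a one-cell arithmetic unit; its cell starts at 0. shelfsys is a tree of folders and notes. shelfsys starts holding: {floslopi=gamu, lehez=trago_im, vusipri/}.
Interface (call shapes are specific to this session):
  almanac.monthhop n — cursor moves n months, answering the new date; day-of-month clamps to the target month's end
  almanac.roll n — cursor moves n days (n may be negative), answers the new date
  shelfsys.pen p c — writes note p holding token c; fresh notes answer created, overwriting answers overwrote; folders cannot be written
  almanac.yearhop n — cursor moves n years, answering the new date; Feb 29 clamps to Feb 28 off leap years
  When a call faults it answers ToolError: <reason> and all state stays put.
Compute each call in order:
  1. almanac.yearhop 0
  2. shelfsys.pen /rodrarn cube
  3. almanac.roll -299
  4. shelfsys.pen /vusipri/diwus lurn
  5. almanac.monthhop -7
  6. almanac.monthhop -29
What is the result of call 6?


Answer: 2002-05-22

Derivation:
;; almanac.yearhop(0) -> 2006-03-17
;; shelfsys.pen(/rodrarn, cube) -> created
;; almanac.roll(-299) -> 2005-05-22
;; shelfsys.pen(/vusipri/diwus, lurn) -> created
;; almanac.monthhop(-7) -> 2004-10-22
;; almanac.monthhop(-29) -> 2002-05-22


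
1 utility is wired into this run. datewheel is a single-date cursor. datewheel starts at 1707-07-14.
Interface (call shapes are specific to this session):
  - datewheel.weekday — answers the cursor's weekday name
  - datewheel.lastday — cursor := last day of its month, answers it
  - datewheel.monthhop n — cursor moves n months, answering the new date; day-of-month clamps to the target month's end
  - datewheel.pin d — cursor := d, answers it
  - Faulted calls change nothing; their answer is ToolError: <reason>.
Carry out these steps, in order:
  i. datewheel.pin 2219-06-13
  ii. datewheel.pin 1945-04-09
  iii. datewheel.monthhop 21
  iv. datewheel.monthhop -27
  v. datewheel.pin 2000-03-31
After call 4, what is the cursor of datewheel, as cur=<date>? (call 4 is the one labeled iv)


Answer: cur=1944-10-09

Derivation:
Act: datewheel.pin[2219-06-13]
Obs: 2219-06-13
Act: datewheel.pin[1945-04-09]
Obs: 1945-04-09
Act: datewheel.monthhop[21]
Obs: 1947-01-09
Act: datewheel.monthhop[-27]
Obs: 1944-10-09
Act: datewheel.pin[2000-03-31]
Obs: 2000-03-31


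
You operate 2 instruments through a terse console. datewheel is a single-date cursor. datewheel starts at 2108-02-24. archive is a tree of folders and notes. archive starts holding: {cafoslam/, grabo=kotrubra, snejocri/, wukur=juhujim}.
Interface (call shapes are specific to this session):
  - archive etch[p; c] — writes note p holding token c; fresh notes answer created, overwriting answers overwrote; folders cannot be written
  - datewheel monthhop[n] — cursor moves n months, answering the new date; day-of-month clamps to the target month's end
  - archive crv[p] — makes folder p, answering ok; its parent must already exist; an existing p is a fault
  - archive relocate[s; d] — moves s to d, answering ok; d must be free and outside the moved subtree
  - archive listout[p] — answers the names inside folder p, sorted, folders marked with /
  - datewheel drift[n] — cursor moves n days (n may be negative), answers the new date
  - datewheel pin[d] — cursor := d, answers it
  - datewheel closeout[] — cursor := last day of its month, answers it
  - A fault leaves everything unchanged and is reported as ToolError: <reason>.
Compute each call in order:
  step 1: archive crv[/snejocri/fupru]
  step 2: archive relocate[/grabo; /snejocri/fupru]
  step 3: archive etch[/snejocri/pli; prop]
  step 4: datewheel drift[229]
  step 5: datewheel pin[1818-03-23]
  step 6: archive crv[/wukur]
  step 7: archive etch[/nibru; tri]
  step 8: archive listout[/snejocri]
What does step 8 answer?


>>> archive crv /snejocri/fupru
= ok
>>> archive relocate /grabo /snejocri/fupru
= ToolError: exists
>>> archive etch /snejocri/pli prop
= created
>>> datewheel drift 229
= 2108-10-10
>>> datewheel pin 1818-03-23
= 1818-03-23
>>> archive crv /wukur
= ToolError: exists
>>> archive etch /nibru tri
= created
>>> archive listout /snejocri
= [fupru/, pli]

Answer: [fupru/, pli]


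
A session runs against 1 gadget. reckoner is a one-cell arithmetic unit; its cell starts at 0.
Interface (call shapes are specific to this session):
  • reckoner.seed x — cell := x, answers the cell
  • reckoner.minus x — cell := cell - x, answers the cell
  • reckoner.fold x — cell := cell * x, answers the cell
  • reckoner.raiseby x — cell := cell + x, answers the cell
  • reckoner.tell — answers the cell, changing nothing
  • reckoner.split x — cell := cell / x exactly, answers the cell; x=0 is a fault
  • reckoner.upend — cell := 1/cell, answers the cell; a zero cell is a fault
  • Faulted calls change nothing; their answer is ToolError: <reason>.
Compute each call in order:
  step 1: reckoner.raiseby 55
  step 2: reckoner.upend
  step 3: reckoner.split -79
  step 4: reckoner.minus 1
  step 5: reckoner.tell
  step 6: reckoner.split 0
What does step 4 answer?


Answer: -4346/4345

Derivation:
Then reckoner.raiseby on x='55', giving 55.
I invoke reckoner.upend(), and observe 1/55.
Calling reckoner.split on x='-79', yielding -1/4345.
I try reckoner.minus on x='1', and see -4346/4345.
Next I call reckoner.tell, which returns -4346/4345.
I use reckoner.split on x='0': ToolError: division by zero.


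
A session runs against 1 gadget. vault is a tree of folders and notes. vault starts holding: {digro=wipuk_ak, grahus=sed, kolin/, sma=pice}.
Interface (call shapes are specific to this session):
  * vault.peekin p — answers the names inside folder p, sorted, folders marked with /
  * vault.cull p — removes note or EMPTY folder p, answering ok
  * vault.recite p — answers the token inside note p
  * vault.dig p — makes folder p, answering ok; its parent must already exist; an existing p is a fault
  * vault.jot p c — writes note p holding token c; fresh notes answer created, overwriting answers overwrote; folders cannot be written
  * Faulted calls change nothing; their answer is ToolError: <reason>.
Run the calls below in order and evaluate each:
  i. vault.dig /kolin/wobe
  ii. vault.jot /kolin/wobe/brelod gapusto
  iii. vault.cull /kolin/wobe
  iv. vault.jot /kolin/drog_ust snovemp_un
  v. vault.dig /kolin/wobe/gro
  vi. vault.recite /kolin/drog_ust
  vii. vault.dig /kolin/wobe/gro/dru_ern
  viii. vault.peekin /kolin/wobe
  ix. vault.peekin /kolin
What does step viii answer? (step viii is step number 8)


[in] vault.dig /kolin/wobe
= ok
[in] vault.jot /kolin/wobe/brelod gapusto
= created
[in] vault.cull /kolin/wobe
= ToolError: not empty
[in] vault.jot /kolin/drog_ust snovemp_un
= created
[in] vault.dig /kolin/wobe/gro
= ok
[in] vault.recite /kolin/drog_ust
= snovemp_un
[in] vault.dig /kolin/wobe/gro/dru_ern
= ok
[in] vault.peekin /kolin/wobe
= [brelod, gro/]
[in] vault.peekin /kolin
= [drog_ust, wobe/]

Answer: [brelod, gro/]


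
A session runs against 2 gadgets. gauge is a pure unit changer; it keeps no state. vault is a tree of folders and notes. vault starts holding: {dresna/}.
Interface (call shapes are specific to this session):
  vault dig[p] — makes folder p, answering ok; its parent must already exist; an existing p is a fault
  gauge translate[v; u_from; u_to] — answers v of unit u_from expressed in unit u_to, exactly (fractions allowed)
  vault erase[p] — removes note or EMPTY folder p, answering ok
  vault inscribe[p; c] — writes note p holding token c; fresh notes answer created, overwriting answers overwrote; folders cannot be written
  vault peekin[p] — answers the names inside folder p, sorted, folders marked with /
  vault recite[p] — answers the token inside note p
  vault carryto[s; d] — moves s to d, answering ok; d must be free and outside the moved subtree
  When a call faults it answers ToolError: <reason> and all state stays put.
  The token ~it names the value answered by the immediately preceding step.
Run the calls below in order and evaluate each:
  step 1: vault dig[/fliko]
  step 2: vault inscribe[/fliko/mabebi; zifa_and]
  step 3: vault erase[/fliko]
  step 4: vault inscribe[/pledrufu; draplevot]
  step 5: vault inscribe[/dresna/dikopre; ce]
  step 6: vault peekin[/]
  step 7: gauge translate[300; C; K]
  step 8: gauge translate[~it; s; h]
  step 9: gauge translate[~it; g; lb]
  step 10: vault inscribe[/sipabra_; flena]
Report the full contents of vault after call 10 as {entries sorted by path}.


! vault dig(p='/fliko') : ok
! vault inscribe(p='/fliko/mabebi', c='zifa_and') : created
! vault erase(p='/fliko') : ToolError: not empty
! vault inscribe(p='/pledrufu', c='draplevot') : created
! vault inscribe(p='/dresna/dikopre', c='ce') : created
! vault peekin(p='/') : [dresna/, fliko/, pledrufu]
! gauge translate(v='300', u_from='C', u_to='K') : 11463/20
! gauge translate(v='~it', u_from='s', u_to='h') : 3821/24000
! gauge translate(v='~it', u_from='g', u_to='lb') : 95525/272155422
! vault inscribe(p='/sipabra_', c='flena') : created

Answer: {dresna/, dresna/dikopre=ce, fliko/, fliko/mabebi=zifa_and, pledrufu=draplevot, sipabra_=flena}


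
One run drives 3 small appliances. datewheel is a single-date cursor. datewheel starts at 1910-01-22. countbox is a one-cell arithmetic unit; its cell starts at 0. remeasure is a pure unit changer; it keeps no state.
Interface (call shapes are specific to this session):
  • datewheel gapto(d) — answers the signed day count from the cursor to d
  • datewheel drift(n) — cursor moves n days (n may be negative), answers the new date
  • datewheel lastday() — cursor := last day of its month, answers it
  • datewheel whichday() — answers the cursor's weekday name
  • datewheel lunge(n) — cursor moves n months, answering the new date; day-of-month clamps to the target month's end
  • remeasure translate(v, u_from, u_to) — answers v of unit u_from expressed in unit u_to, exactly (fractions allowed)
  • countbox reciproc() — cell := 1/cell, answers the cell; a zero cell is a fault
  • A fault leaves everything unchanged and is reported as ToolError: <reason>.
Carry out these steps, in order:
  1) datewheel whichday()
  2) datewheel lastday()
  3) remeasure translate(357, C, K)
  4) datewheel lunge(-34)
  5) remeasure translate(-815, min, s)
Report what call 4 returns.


Answer: 1907-03-31

Derivation:
Do: datewheel whichday[]
See: Saturday
Do: datewheel lastday[]
See: 1910-01-31
Do: remeasure translate[v=357; u_from=C; u_to=K]
See: 12603/20
Do: datewheel lunge[n=-34]
See: 1907-03-31
Do: remeasure translate[v=-815; u_from=min; u_to=s]
See: -48900


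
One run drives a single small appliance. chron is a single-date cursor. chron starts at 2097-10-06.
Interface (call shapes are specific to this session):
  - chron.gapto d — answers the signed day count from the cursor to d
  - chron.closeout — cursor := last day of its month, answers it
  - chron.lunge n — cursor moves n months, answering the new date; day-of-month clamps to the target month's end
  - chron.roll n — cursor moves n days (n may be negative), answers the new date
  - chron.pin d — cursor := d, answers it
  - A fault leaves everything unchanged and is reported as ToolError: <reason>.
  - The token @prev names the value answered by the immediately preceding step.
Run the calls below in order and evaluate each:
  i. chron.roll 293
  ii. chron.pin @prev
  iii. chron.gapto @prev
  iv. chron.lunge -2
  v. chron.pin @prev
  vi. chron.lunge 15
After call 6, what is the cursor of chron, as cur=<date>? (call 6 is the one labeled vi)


Answer: cur=2099-08-26

Derivation:
~$ roll n→293
:: 2098-07-26
~$ pin d→@prev
:: 2098-07-26
~$ gapto d→@prev
:: 0
~$ lunge n→-2
:: 2098-05-26
~$ pin d→@prev
:: 2098-05-26
~$ lunge n→15
:: 2099-08-26


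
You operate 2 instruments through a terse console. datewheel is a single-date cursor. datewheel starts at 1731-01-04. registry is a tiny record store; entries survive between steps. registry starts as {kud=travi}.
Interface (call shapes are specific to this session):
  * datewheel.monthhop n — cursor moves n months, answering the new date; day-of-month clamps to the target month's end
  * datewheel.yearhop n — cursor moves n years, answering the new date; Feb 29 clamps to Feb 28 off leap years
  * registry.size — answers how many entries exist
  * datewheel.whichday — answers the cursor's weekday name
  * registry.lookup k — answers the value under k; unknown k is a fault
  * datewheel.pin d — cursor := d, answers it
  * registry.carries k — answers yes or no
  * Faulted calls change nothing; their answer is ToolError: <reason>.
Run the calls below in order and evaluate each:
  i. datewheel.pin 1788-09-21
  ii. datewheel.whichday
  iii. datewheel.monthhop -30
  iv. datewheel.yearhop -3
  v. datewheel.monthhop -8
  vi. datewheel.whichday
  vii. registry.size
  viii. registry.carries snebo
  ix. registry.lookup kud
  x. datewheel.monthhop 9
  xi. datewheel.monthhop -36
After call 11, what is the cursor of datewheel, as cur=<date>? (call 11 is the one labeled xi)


Answer: cur=1780-04-21

Derivation:
Using datewheel.pin on d='1788-09-21', giving 1788-09-21.
Using datewheel.whichday, — result: Sunday.
I call datewheel.monthhop on n='-30', and see 1786-03-21.
Then datewheel.yearhop on n='-3', giving 1783-03-21.
I run datewheel.monthhop on n='-8', which returns 1782-07-21.
I use datewheel.whichday(), and get Sunday.
Next I call registry.size, — result: 1.
I use registry.carries on k='snebo', and get no.
Calling registry.lookup on k='kud', and get travi.
I use datewheel.monthhop on n='9': 1783-04-21.
I use datewheel.monthhop on n='-36', → 1780-04-21.


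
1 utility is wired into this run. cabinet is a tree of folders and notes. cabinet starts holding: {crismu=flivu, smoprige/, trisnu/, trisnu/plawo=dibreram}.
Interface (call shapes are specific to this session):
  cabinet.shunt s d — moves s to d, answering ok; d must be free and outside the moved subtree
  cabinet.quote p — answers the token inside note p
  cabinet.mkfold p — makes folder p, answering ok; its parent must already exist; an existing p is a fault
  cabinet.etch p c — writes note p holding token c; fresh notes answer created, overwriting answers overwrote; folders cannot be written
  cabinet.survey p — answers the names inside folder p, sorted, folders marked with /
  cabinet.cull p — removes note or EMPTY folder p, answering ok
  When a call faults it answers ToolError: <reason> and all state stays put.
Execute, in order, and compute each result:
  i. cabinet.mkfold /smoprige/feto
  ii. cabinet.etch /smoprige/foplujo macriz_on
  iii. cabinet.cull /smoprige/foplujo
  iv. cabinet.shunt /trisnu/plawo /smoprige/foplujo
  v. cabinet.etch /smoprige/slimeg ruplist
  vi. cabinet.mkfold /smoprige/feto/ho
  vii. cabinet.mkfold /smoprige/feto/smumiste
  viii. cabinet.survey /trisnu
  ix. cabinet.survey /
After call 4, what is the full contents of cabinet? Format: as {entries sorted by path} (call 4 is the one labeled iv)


Answer: {crismu=flivu, smoprige/, smoprige/feto/, smoprige/foplujo=dibreram, trisnu/}

Derivation:
CALL mkfold[p→/smoprige/feto]
RET  ok
CALL etch[p→/smoprige/foplujo; c→macriz_on]
RET  created
CALL cull[p→/smoprige/foplujo]
RET  ok
CALL shunt[s→/trisnu/plawo; d→/smoprige/foplujo]
RET  ok
CALL etch[p→/smoprige/slimeg; c→ruplist]
RET  created
CALL mkfold[p→/smoprige/feto/ho]
RET  ok
CALL mkfold[p→/smoprige/feto/smumiste]
RET  ok
CALL survey[p→/trisnu]
RET  []
CALL survey[p→/]
RET  [crismu, smoprige/, trisnu/]
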